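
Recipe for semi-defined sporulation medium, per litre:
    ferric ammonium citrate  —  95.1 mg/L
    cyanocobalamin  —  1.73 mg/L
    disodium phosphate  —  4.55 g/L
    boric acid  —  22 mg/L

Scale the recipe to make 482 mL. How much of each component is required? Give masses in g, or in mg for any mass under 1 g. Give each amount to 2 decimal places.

Scale factor relative to 1 L: 0.482.
ferric ammonium citrate: 95.1 mg/L × 0.482 L = 45.84 mg
cyanocobalamin: 1.73 mg/L × 0.482 L = 0.83 mg
disodium phosphate: 4.55 g/L × 0.482 L = 2.19 g
boric acid: 22 mg/L × 0.482 L = 10.60 mg

ferric ammonium citrate 45.84 mg; cyanocobalamin 0.83 mg; disodium phosphate 2.19 g; boric acid 10.60 mg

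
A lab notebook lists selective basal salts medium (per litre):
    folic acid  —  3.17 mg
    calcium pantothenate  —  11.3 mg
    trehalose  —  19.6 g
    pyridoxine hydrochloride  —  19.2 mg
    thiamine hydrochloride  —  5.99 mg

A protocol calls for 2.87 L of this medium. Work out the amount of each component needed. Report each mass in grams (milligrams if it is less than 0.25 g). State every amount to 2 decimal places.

folic acid 9.10 mg; calcium pantothenate 32.43 mg; trehalose 56.25 g; pyridoxine hydrochloride 55.10 mg; thiamine hydrochloride 17.19 mg

Scale factor = 2870 mL / 1000 mL = 2.87.
folic acid: 3.17 mg × (2870 mL / 1000 mL) = 9.10 mg
calcium pantothenate: 11.3 mg × (2870 mL / 1000 mL) = 32.43 mg
trehalose: 19.6 g × (2870 mL / 1000 mL) = 56.25 g
pyridoxine hydrochloride: 19.2 mg × (2870 mL / 1000 mL) = 55.10 mg
thiamine hydrochloride: 5.99 mg × (2870 mL / 1000 mL) = 17.19 mg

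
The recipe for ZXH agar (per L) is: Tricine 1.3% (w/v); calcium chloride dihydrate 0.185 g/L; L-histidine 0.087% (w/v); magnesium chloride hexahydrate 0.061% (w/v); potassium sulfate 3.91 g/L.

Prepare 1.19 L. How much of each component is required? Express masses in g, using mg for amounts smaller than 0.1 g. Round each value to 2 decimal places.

Working volume: 1.19 L.
Tricine: 1.3 g per 100 mL × 1190 mL ÷ 100 = 15.47 g
calcium chloride dihydrate: 0.185 g/L × 1.19 L = 0.22 g
L-histidine: 0.087% w/v = 0.87 g/L → 0.87 × 1.19 L = 1.04 g
magnesium chloride hexahydrate: 0.061% w/v = 0.61 g/L → 0.61 × 1.19 L = 0.73 g
potassium sulfate: 3.91 g/L × 1.19 L = 4.65 g

Tricine 15.47 g; calcium chloride dihydrate 0.22 g; L-histidine 1.04 g; magnesium chloride hexahydrate 0.73 g; potassium sulfate 4.65 g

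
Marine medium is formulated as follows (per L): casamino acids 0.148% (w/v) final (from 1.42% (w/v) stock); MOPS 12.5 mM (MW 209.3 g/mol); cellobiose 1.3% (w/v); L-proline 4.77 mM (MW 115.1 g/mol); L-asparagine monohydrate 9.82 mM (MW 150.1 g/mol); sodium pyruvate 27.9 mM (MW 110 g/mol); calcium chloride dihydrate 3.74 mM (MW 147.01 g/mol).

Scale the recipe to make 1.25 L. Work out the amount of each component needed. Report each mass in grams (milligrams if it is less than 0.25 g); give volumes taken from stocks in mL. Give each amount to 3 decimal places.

casamino acids 130.282 mL; MOPS 3.270 g; cellobiose 16.250 g; L-proline 0.686 g; L-asparagine monohydrate 1.842 g; sodium pyruvate 3.836 g; calcium chloride dihydrate 0.687 g

Scale factor relative to 1 L: 1.25.
casamino acids: C1V1 = C2V2 → 0.148% ÷ 1.42% × 1250 mL = 130.282 mL
MOPS: 12.5 mmol/L × 209.3 g/mol × 1.25 L ÷ 1000 = 3.270 g
cellobiose: 1.3% w/v = 13 g/L → 13 × 1.25 L = 16.250 g
L-proline: 4.77 mmol/L × 115.1 g/mol × 1.25 L ÷ 1000 = 0.686 g
L-asparagine monohydrate: 9.82 mmol/L × 150.1 g/mol × 1.25 L ÷ 1000 = 1.842 g
sodium pyruvate: 27.9 mmol/L × 110 g/mol × 1.25 L ÷ 1000 = 3.836 g
calcium chloride dihydrate: 3.74 mmol/L × 147.01 g/mol × 1.25 L ÷ 1000 = 0.687 g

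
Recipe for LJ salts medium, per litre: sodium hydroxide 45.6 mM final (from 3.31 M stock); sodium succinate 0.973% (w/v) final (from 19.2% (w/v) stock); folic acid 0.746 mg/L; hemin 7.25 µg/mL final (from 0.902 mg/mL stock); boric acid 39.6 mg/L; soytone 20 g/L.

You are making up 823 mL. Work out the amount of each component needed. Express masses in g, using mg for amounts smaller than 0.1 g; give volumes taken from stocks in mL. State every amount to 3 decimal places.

sodium hydroxide 11.338 mL; sodium succinate 41.707 mL; folic acid 0.614 mg; hemin 6.615 mL; boric acid 32.591 mg; soytone 16.460 g

Scale factor relative to 1 L: 0.823.
sodium hydroxide: V = C2·V2/C1 = 45.6 mM × 823 mL ÷ 3310 mM = 11.338 mL
sodium succinate: dilute stock: 0.973% ÷ 19.2% × 823 mL = 41.707 mL
folic acid: 0.746 mg/L × 0.823 L = 0.614 mg
hemin: C1V1 = C2V2 → 7.25 µg/mL × 823 mL ÷ 902 µg/mL = 6.615 mL
boric acid: 39.6 mg/L × 0.823 L = 32.591 mg
soytone: 20 g/L × 0.823 L = 16.460 g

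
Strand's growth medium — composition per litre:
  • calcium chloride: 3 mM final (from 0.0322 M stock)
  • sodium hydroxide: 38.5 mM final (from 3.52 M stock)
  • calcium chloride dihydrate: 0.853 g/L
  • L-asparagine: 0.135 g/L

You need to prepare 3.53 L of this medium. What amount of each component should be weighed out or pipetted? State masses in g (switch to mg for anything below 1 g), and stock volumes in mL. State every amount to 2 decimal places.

Working volume: 3.53 L.
calcium chloride: C1V1 = C2V2 → 3 mM × 3530 mL ÷ 32.2 mM = 328.88 mL
sodium hydroxide: V = C2·V2/C1 = 38.5 mM × 3530 mL ÷ 3520 mM = 38.61 mL
calcium chloride dihydrate: 0.853 g/L × 3.53 L = 3.01 g
L-asparagine: 0.135 g/L × 3.53 L = 0.47655 g = 476.55 mg

calcium chloride 328.88 mL; sodium hydroxide 38.61 mL; calcium chloride dihydrate 3.01 g; L-asparagine 476.55 mg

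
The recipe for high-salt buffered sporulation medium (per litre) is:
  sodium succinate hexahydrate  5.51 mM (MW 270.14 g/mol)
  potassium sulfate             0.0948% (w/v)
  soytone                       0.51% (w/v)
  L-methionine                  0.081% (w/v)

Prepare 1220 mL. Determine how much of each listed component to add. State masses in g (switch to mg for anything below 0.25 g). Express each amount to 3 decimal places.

sodium succinate hexahydrate 1.816 g; potassium sulfate 1.157 g; soytone 6.222 g; L-methionine 0.988 g

Scale factor relative to 1 L: 1.22.
sodium succinate hexahydrate: 5.51 mmol/L × 270.14 g/mol × 1.22 L ÷ 1000 = 1.816 g
potassium sulfate: 0.0948 g per 100 mL × 1220 mL ÷ 100 = 1.157 g
soytone: 0.51% w/v = 5.1 g/L → 5.1 × 1.22 L = 6.222 g
L-methionine: 0.081 g per 100 mL × 1220 mL ÷ 100 = 0.988 g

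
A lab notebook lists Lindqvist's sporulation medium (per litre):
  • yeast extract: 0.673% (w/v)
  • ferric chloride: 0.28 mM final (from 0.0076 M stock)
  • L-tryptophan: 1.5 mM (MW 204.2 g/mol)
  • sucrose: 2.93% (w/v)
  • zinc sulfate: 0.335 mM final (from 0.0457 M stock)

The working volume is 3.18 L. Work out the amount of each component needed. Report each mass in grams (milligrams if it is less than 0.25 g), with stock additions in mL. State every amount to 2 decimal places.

Scale factor relative to 1 L: 3.18.
yeast extract: 0.673 g per 100 mL × 3180 mL ÷ 100 = 21.40 g
ferric chloride: dilute stock: 0.28 mM × 3180 mL ÷ 7.6 mM = 117.16 mL
L-tryptophan: 1.5 mmol/L × 204.2 g/mol × 3.18 L ÷ 1000 = 0.97 g
sucrose: 2.93 g per 100 mL × 3180 mL ÷ 100 = 93.17 g
zinc sulfate: V = C2·V2/C1 = 0.335 mM × 3180 mL ÷ 45.7 mM = 23.31 mL

yeast extract 21.40 g; ferric chloride 117.16 mL; L-tryptophan 0.97 g; sucrose 93.17 g; zinc sulfate 23.31 mL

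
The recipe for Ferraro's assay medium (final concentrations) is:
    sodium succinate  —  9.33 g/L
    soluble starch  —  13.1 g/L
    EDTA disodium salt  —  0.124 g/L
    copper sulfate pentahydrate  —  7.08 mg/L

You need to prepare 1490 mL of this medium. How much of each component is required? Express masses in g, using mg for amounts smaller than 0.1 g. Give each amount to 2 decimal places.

sodium succinate 13.90 g; soluble starch 19.52 g; EDTA disodium salt 0.18 g; copper sulfate pentahydrate 10.55 mg

Target volume = 1490 mL = 1.49 L.
sodium succinate: 9.33 g/L × 1.49 L = 13.90 g
soluble starch: 13.1 g/L × 1.49 L = 19.52 g
EDTA disodium salt: 0.124 g/L × 1.49 L = 0.18 g
copper sulfate pentahydrate: 7.08 mg/L × 1.49 L = 10.55 mg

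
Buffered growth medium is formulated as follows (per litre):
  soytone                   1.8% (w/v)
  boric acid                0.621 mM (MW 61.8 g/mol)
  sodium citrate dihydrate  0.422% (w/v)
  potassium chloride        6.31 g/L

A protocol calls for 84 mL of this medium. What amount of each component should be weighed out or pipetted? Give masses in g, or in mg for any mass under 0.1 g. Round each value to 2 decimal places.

soytone 1.51 g; boric acid 3.22 mg; sodium citrate dihydrate 0.35 g; potassium chloride 0.53 g

Working volume: 84 mL = 0.084 L.
soytone: 1.8 g per 100 mL × 84 mL ÷ 100 = 1.51 g
boric acid: 0.621 mmol/L × 61.8 mg/mmol × 0.084 L = 3.22 mg
sodium citrate dihydrate: 0.422% w/v = 4.22 g/L → 4.22 × 0.084 L = 0.35 g
potassium chloride: 6.31 g/L × 0.084 L = 0.53 g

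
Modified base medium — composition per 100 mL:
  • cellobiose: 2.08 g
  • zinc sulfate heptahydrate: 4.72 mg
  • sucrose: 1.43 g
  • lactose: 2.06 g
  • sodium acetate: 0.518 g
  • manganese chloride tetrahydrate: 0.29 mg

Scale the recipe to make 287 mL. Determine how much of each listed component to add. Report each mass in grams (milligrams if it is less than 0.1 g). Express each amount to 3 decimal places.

Scale factor = 287 mL / 100 mL = 2.87.
cellobiose: 2.08 g × (287 mL / 100 mL) = 5.970 g
zinc sulfate heptahydrate: 4.72 mg × (287 mL / 100 mL) = 13.546 mg
sucrose: 1.43 g × (287 mL / 100 mL) = 4.104 g
lactose: 2.06 g × (287 mL / 100 mL) = 5.912 g
sodium acetate: 0.518 g × (287 mL / 100 mL) = 1.487 g
manganese chloride tetrahydrate: 0.29 mg × (287 mL / 100 mL) = 0.832 mg

cellobiose 5.970 g; zinc sulfate heptahydrate 13.546 mg; sucrose 4.104 g; lactose 5.912 g; sodium acetate 1.487 g; manganese chloride tetrahydrate 0.832 mg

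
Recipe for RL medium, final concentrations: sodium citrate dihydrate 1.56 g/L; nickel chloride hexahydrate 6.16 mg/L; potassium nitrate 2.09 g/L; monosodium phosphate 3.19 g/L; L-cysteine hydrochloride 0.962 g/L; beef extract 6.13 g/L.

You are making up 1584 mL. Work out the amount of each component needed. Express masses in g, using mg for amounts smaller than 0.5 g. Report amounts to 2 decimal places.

Working volume: 1584 mL = 1.584 L.
sodium citrate dihydrate: 1.56 g/L × 1.584 L = 2.47 g
nickel chloride hexahydrate: 6.16 mg/L × 1.584 L = 9.76 mg
potassium nitrate: 2.09 g/L × 1.584 L = 3.31 g
monosodium phosphate: 3.19 g/L × 1.584 L = 5.05 g
L-cysteine hydrochloride: 0.962 g/L × 1.584 L = 1.52 g
beef extract: 6.13 g/L × 1.584 L = 9.71 g

sodium citrate dihydrate 2.47 g; nickel chloride hexahydrate 9.76 mg; potassium nitrate 3.31 g; monosodium phosphate 5.05 g; L-cysteine hydrochloride 1.52 g; beef extract 9.71 g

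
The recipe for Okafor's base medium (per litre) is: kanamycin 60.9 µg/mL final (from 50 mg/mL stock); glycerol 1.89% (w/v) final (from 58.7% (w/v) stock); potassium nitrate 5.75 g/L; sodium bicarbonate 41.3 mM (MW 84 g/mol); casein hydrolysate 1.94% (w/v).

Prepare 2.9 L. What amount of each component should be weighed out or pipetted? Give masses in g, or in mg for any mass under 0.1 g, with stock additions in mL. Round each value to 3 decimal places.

kanamycin 3.532 mL; glycerol 93.373 mL; potassium nitrate 16.675 g; sodium bicarbonate 10.061 g; casein hydrolysate 56.260 g

Working volume: 2.9 L.
kanamycin: dilute stock: 60.9 µg/mL × 2900 mL ÷ 50000 µg/mL = 3.532 mL
glycerol: C1V1 = C2V2 → 1.89% ÷ 58.7% × 2900 mL = 93.373 mL
potassium nitrate: 5.75 g/L × 2.9 L = 16.675 g
sodium bicarbonate: 41.3 mmol/L × 84 g/mol × 2.9 L ÷ 1000 = 10.061 g
casein hydrolysate: 1.94 g per 100 mL × 2900 mL ÷ 100 = 56.260 g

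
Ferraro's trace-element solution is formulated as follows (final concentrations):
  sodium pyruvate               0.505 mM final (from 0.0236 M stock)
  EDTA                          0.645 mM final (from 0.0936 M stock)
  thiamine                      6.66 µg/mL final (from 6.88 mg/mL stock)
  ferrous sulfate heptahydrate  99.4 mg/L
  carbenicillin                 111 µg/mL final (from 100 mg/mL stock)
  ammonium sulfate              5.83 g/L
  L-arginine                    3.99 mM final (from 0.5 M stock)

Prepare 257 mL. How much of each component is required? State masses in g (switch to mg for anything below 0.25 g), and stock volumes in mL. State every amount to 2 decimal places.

sodium pyruvate 5.50 mL; EDTA 1.77 mL; thiamine 0.25 mL; ferrous sulfate heptahydrate 25.55 mg; carbenicillin 0.29 mL; ammonium sulfate 1.50 g; L-arginine 2.05 mL

Target volume = 257 mL = 0.257 L.
sodium pyruvate: V = C2·V2/C1 = 0.505 mM × 257 mL ÷ 23.6 mM = 5.50 mL
EDTA: C1V1 = C2V2 → 0.645 mM × 257 mL ÷ 93.6 mM = 1.77 mL
thiamine: V = C2·V2/C1 = 6.66 µg/mL × 257 mL ÷ 6880 µg/mL = 0.25 mL
ferrous sulfate heptahydrate: 99.4 mg/L × 0.257 L = 25.55 mg
carbenicillin: C1V1 = C2V2 → 111 µg/mL × 257 mL ÷ 100000 µg/mL = 0.29 mL
ammonium sulfate: 5.83 g/L × 0.257 L = 1.50 g
L-arginine: C1V1 = C2V2 → 3.99 mM × 257 mL ÷ 500 mM = 2.05 mL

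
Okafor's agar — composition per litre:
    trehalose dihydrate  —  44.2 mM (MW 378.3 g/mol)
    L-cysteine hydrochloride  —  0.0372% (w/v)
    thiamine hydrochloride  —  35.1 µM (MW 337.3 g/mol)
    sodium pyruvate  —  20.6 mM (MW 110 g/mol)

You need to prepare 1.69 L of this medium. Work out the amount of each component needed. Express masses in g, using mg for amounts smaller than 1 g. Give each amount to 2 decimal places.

trehalose dihydrate 28.26 g; L-cysteine hydrochloride 628.68 mg; thiamine hydrochloride 20.01 mg; sodium pyruvate 3.83 g

Scale factor relative to 1 L: 1.69.
trehalose dihydrate: 44.2 mmol/L × 378.3 g/mol × 1.69 L ÷ 1000 = 28.26 g
L-cysteine hydrochloride: 0.0372% w/v = 0.372 g/L → 0.372 × 1.69 L = 0.62868 g = 628.68 mg
thiamine hydrochloride: 35.1 µmol/L × 337.3 g/mol × 1.69 L ÷ 1000 = 20.01 mg
sodium pyruvate: 20.6 mmol/L × 110 g/mol × 1.69 L ÷ 1000 = 3.83 g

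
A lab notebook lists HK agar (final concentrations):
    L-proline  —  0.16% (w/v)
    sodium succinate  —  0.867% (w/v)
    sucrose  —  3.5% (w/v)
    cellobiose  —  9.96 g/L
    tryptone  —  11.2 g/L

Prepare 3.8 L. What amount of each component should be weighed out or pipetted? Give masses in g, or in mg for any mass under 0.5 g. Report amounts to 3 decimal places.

L-proline 6.080 g; sodium succinate 32.946 g; sucrose 133.000 g; cellobiose 37.848 g; tryptone 42.560 g

Scale factor relative to 1 L: 3.8.
L-proline: 0.16 g per 100 mL × 3800 mL ÷ 100 = 6.080 g
sodium succinate: 0.867 g per 100 mL × 3800 mL ÷ 100 = 32.946 g
sucrose: 3.5 g per 100 mL × 3800 mL ÷ 100 = 133.000 g
cellobiose: 9.96 g/L × 3.8 L = 37.848 g
tryptone: 11.2 g/L × 3.8 L = 42.560 g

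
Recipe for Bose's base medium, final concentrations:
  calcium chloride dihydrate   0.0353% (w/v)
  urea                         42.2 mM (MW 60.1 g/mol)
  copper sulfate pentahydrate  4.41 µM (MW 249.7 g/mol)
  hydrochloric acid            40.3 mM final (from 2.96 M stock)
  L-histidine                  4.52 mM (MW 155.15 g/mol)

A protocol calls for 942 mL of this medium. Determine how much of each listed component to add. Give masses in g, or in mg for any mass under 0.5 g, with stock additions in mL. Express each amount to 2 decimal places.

calcium chloride dihydrate 332.53 mg; urea 2.39 g; copper sulfate pentahydrate 1.04 mg; hydrochloric acid 12.83 mL; L-histidine 0.66 g

Scale factor relative to 1 L: 0.942.
calcium chloride dihydrate: 0.0353% w/v = 0.353 g/L → 0.353 × 0.942 L = 0.332526 g = 332.53 mg
urea: 42.2 mmol/L × 60.1 g/mol × 0.942 L ÷ 1000 = 2.39 g
copper sulfate pentahydrate: 4.41 µmol/L × 249.7 g/mol × 0.942 L ÷ 1000 = 1.04 mg
hydrochloric acid: V = C2·V2/C1 = 40.3 mM × 942 mL ÷ 2960 mM = 12.83 mL
L-histidine: 4.52 mmol/L × 155.15 g/mol × 0.942 L ÷ 1000 = 0.66 g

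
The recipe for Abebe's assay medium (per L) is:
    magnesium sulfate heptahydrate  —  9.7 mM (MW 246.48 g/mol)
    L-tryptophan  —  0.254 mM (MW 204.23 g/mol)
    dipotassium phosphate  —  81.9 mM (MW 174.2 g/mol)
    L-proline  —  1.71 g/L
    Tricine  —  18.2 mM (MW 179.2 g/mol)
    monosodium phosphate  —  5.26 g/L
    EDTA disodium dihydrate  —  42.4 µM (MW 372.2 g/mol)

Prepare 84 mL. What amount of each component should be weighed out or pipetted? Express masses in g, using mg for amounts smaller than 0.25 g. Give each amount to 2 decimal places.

magnesium sulfate heptahydrate 200.83 mg; L-tryptophan 4.36 mg; dipotassium phosphate 1.20 g; L-proline 143.64 mg; Tricine 0.27 g; monosodium phosphate 0.44 g; EDTA disodium dihydrate 1.33 mg

Target volume = 84 mL = 0.084 L.
magnesium sulfate heptahydrate: 9.7 mmol/L × 246.48 mg/mmol × 0.084 L = 200.83 mg
L-tryptophan: 0.254 mmol/L × 204.23 mg/mmol × 0.084 L = 4.36 mg
dipotassium phosphate: 81.9 mmol/L × 174.2 g/mol × 0.084 L ÷ 1000 = 1.20 g
L-proline: 1.71 g/L × 0.084 L = 0.14364 g = 143.64 mg
Tricine: 18.2 mmol/L × 179.2 g/mol × 0.084 L ÷ 1000 = 0.27 g
monosodium phosphate: 5.26 g/L × 0.084 L = 0.44 g
EDTA disodium dihydrate: 42.4 µmol/L × 372.2 g/mol × 0.084 L ÷ 1000 = 1.33 mg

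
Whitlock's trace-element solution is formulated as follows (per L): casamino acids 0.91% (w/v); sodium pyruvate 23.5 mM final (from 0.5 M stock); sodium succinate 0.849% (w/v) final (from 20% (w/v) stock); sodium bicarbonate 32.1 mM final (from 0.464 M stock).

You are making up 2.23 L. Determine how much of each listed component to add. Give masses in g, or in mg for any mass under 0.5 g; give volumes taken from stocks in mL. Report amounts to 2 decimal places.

casamino acids 20.29 g; sodium pyruvate 104.81 mL; sodium succinate 94.66 mL; sodium bicarbonate 154.27 mL

Working volume: 2.23 L.
casamino acids: 0.91% w/v = 9.1 g/L → 9.1 × 2.23 L = 20.29 g
sodium pyruvate: V = C2·V2/C1 = 23.5 mM × 2230 mL ÷ 500 mM = 104.81 mL
sodium succinate: C1V1 = C2V2 → 0.849% ÷ 20% × 2230 mL = 94.66 mL
sodium bicarbonate: V = C2·V2/C1 = 32.1 mM × 2230 mL ÷ 464 mM = 154.27 mL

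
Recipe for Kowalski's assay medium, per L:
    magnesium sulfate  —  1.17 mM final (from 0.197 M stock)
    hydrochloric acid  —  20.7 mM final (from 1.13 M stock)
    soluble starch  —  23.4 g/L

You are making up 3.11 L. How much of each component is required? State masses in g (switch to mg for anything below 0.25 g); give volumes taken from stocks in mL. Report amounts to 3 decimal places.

magnesium sulfate 18.471 mL; hydrochloric acid 56.971 mL; soluble starch 72.774 g

Working volume: 3.11 L.
magnesium sulfate: dilute stock: 1.17 mM × 3110 mL ÷ 197 mM = 18.471 mL
hydrochloric acid: V = C2·V2/C1 = 20.7 mM × 3110 mL ÷ 1130 mM = 56.971 mL
soluble starch: 23.4 g/L × 3.11 L = 72.774 g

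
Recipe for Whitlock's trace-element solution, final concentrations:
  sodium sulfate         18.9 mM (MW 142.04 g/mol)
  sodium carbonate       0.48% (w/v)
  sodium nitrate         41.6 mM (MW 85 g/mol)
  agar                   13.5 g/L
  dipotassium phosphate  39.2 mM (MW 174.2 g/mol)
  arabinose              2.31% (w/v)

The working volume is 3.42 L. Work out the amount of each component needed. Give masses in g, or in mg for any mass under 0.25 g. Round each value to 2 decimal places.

sodium sulfate 9.18 g; sodium carbonate 16.42 g; sodium nitrate 12.09 g; agar 46.17 g; dipotassium phosphate 23.35 g; arabinose 79.00 g

Scale factor relative to 1 L: 3.42.
sodium sulfate: 18.9 mmol/L × 142.04 g/mol × 3.42 L ÷ 1000 = 9.18 g
sodium carbonate: 0.48% w/v = 4.8 g/L → 4.8 × 3.42 L = 16.42 g
sodium nitrate: 41.6 mmol/L × 85 g/mol × 3.42 L ÷ 1000 = 12.09 g
agar: 13.5 g/L × 3.42 L = 46.17 g
dipotassium phosphate: 39.2 mmol/L × 174.2 g/mol × 3.42 L ÷ 1000 = 23.35 g
arabinose: 2.31% w/v = 23.1 g/L → 23.1 × 3.42 L = 79.00 g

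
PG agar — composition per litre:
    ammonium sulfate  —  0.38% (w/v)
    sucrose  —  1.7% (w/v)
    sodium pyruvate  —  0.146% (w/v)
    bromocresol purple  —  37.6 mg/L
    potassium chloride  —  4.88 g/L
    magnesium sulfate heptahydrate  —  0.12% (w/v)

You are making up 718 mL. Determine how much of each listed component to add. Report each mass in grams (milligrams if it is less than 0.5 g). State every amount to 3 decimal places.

ammonium sulfate 2.728 g; sucrose 12.206 g; sodium pyruvate 1.048 g; bromocresol purple 26.997 mg; potassium chloride 3.504 g; magnesium sulfate heptahydrate 0.862 g

Scale factor relative to 1 L: 0.718.
ammonium sulfate: 0.38 g per 100 mL × 718 mL ÷ 100 = 2.728 g
sucrose: 1.7% w/v = 17 g/L → 17 × 0.718 L = 12.206 g
sodium pyruvate: 0.146 g per 100 mL × 718 mL ÷ 100 = 1.048 g
bromocresol purple: 37.6 mg/L × 0.718 L = 26.997 mg
potassium chloride: 4.88 g/L × 0.718 L = 3.504 g
magnesium sulfate heptahydrate: 0.12% w/v = 1.2 g/L → 1.2 × 0.718 L = 0.862 g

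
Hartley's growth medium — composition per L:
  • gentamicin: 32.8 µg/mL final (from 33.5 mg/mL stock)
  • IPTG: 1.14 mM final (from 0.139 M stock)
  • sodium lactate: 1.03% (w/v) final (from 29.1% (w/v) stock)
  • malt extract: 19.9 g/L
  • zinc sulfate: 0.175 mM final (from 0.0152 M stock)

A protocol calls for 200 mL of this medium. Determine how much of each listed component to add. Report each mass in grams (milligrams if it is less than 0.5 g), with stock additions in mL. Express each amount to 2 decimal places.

gentamicin 0.20 mL; IPTG 1.64 mL; sodium lactate 7.08 mL; malt extract 3.98 g; zinc sulfate 2.30 mL

Target volume = 200 mL = 0.2 L.
gentamicin: dilute stock: 32.8 µg/mL × 200 mL ÷ 33500 µg/mL = 0.20 mL
IPTG: C1V1 = C2V2 → 1.14 mM × 200 mL ÷ 139 mM = 1.64 mL
sodium lactate: C1V1 = C2V2 → 1.03% ÷ 29.1% × 200 mL = 7.08 mL
malt extract: 19.9 g/L × 0.2 L = 3.98 g
zinc sulfate: V = C2·V2/C1 = 0.175 mM × 200 mL ÷ 15.2 mM = 2.30 mL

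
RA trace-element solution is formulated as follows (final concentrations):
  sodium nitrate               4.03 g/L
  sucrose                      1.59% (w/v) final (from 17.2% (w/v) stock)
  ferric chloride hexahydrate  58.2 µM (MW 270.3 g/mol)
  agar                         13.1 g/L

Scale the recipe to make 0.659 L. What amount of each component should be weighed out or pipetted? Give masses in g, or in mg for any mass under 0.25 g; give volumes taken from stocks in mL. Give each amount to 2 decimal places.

Scale factor relative to 1 L: 0.659.
sodium nitrate: 4.03 g/L × 0.659 L = 2.66 g
sucrose: C1V1 = C2V2 → 1.59% ÷ 17.2% × 659 mL = 60.92 mL
ferric chloride hexahydrate: 58.2 µmol/L × 270.3 g/mol × 0.659 L ÷ 1000 = 10.37 mg
agar: 13.1 g/L × 0.659 L = 8.63 g

sodium nitrate 2.66 g; sucrose 60.92 mL; ferric chloride hexahydrate 10.37 mg; agar 8.63 g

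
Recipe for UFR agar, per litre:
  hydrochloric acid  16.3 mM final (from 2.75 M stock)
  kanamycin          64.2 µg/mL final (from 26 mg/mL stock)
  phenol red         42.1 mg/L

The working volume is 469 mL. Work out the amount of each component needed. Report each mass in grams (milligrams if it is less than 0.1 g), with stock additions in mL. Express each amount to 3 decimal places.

hydrochloric acid 2.780 mL; kanamycin 1.158 mL; phenol red 19.745 mg

Scale factor relative to 1 L: 0.469.
hydrochloric acid: V = C2·V2/C1 = 16.3 mM × 469 mL ÷ 2750 mM = 2.780 mL
kanamycin: dilute stock: 64.2 µg/mL × 469 mL ÷ 26000 µg/mL = 1.158 mL
phenol red: 42.1 mg/L × 0.469 L = 19.745 mg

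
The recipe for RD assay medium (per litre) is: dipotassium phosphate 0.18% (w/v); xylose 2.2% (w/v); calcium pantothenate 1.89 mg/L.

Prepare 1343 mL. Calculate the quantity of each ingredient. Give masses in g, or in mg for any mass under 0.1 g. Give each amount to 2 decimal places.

dipotassium phosphate 2.42 g; xylose 29.55 g; calcium pantothenate 2.54 mg

Working volume: 1343 mL = 1.343 L.
dipotassium phosphate: 0.18 g per 100 mL × 1343 mL ÷ 100 = 2.42 g
xylose: 2.2 g per 100 mL × 1343 mL ÷ 100 = 29.55 g
calcium pantothenate: 1.89 mg/L × 1.343 L = 2.54 mg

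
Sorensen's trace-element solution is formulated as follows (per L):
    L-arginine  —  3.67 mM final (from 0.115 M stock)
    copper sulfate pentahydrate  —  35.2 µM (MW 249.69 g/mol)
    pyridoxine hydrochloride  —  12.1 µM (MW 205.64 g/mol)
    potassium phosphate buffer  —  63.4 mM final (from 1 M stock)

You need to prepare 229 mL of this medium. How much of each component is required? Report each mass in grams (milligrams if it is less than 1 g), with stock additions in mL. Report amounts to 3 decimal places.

L-arginine 7.308 mL; copper sulfate pentahydrate 2.013 mg; pyridoxine hydrochloride 0.570 mg; potassium phosphate buffer 14.519 mL

Target volume = 229 mL = 0.229 L.
L-arginine: V = C2·V2/C1 = 3.67 mM × 229 mL ÷ 115 mM = 7.308 mL
copper sulfate pentahydrate: 35.2 µmol/L × 249.69 g/mol × 0.229 L ÷ 1000 = 2.013 mg
pyridoxine hydrochloride: 12.1 µmol/L × 205.64 g/mol × 0.229 L ÷ 1000 = 0.570 mg
potassium phosphate buffer: dilute stock: 63.4 mM × 229 mL ÷ 1000 mM = 14.519 mL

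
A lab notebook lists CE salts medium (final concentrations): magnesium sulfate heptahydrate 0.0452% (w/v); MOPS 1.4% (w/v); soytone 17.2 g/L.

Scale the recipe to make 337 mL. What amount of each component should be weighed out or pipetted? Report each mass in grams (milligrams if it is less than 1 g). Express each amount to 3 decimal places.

Target volume = 337 mL = 0.337 L.
magnesium sulfate heptahydrate: 0.0452 g per 100 mL × 337 mL ÷ 100 = 0.152324 g = 152.324 mg
MOPS: 1.4 g per 100 mL × 337 mL ÷ 100 = 4.718 g
soytone: 17.2 g/L × 0.337 L = 5.796 g

magnesium sulfate heptahydrate 152.324 mg; MOPS 4.718 g; soytone 5.796 g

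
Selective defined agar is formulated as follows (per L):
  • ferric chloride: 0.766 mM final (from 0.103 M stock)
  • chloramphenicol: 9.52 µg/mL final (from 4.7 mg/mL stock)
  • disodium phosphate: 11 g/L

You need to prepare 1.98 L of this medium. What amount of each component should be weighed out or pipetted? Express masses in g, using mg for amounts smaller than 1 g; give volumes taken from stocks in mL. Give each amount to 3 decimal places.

Working volume: 1.98 L.
ferric chloride: V = C2·V2/C1 = 0.766 mM × 1980 mL ÷ 103 mM = 14.725 mL
chloramphenicol: dilute stock: 9.52 µg/mL × 1980 mL ÷ 4700 µg/mL = 4.011 mL
disodium phosphate: 11 g/L × 1.98 L = 21.780 g

ferric chloride 14.725 mL; chloramphenicol 4.011 mL; disodium phosphate 21.780 g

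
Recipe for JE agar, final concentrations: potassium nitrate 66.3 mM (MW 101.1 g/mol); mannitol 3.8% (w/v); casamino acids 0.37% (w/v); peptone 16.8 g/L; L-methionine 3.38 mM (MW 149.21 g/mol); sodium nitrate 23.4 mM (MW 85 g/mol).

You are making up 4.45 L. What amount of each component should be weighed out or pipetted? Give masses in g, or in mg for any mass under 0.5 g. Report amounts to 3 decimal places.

Working volume: 4.45 L.
potassium nitrate: 66.3 mmol/L × 101.1 g/mol × 4.45 L ÷ 1000 = 29.828 g
mannitol: 3.8% w/v = 38 g/L → 38 × 4.45 L = 169.100 g
casamino acids: 0.37 g per 100 mL × 4450 mL ÷ 100 = 16.465 g
peptone: 16.8 g/L × 4.45 L = 74.760 g
L-methionine: 3.38 mmol/L × 149.21 g/mol × 4.45 L ÷ 1000 = 2.244 g
sodium nitrate: 23.4 mmol/L × 85 g/mol × 4.45 L ÷ 1000 = 8.851 g

potassium nitrate 29.828 g; mannitol 169.100 g; casamino acids 16.465 g; peptone 74.760 g; L-methionine 2.244 g; sodium nitrate 8.851 g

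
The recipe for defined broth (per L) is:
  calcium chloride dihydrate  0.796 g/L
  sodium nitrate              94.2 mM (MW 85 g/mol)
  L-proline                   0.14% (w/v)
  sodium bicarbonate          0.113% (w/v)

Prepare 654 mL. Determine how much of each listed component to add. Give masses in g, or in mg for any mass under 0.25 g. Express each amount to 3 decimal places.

calcium chloride dihydrate 0.521 g; sodium nitrate 5.237 g; L-proline 0.916 g; sodium bicarbonate 0.739 g

Target volume = 654 mL = 0.654 L.
calcium chloride dihydrate: 0.796 g/L × 0.654 L = 0.521 g
sodium nitrate: 94.2 mmol/L × 85 g/mol × 0.654 L ÷ 1000 = 5.237 g
L-proline: 0.14% w/v = 1.4 g/L → 1.4 × 0.654 L = 0.916 g
sodium bicarbonate: 0.113% w/v = 1.13 g/L → 1.13 × 0.654 L = 0.739 g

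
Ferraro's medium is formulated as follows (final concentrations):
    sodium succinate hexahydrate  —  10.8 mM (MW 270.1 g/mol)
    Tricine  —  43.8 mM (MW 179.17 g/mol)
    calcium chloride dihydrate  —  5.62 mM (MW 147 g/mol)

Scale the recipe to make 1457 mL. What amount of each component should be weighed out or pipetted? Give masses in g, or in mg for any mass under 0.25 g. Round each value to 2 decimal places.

sodium succinate hexahydrate 4.25 g; Tricine 11.43 g; calcium chloride dihydrate 1.20 g

Target volume = 1457 mL = 1.457 L.
sodium succinate hexahydrate: 10.8 mmol/L × 270.1 g/mol × 1.457 L ÷ 1000 = 4.25 g
Tricine: 43.8 mmol/L × 179.17 g/mol × 1.457 L ÷ 1000 = 11.43 g
calcium chloride dihydrate: 5.62 mmol/L × 147 g/mol × 1.457 L ÷ 1000 = 1.20 g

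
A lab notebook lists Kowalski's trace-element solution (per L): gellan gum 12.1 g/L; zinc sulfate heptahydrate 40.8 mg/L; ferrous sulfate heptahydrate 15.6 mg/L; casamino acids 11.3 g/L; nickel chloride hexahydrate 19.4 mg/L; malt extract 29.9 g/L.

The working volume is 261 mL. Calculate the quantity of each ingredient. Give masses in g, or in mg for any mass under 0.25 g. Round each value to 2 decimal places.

gellan gum 3.16 g; zinc sulfate heptahydrate 10.65 mg; ferrous sulfate heptahydrate 4.07 mg; casamino acids 2.95 g; nickel chloride hexahydrate 5.06 mg; malt extract 7.80 g

Target volume = 261 mL = 0.261 L.
gellan gum: 12.1 g/L × 0.261 L = 3.16 g
zinc sulfate heptahydrate: 40.8 mg/L × 0.261 L = 10.65 mg
ferrous sulfate heptahydrate: 15.6 mg/L × 0.261 L = 4.07 mg
casamino acids: 11.3 g/L × 0.261 L = 2.95 g
nickel chloride hexahydrate: 19.4 mg/L × 0.261 L = 5.06 mg
malt extract: 29.9 g/L × 0.261 L = 7.80 g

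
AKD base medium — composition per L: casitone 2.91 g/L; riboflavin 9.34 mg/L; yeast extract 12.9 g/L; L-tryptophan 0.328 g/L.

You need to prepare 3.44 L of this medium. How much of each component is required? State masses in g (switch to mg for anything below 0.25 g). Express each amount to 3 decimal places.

Scale factor relative to 1 L: 3.44.
casitone: 2.91 g/L × 3.44 L = 10.010 g
riboflavin: 9.34 mg/L × 3.44 L = 32.130 mg
yeast extract: 12.9 g/L × 3.44 L = 44.376 g
L-tryptophan: 0.328 g/L × 3.44 L = 1.128 g

casitone 10.010 g; riboflavin 32.130 mg; yeast extract 44.376 g; L-tryptophan 1.128 g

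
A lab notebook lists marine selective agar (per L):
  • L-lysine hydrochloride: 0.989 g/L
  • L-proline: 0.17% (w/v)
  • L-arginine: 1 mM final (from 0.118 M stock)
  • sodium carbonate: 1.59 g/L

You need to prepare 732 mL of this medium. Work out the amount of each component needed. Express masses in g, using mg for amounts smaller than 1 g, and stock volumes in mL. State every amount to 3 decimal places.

L-lysine hydrochloride 723.948 mg; L-proline 1.244 g; L-arginine 6.203 mL; sodium carbonate 1.164 g

Scale factor relative to 1 L: 0.732.
L-lysine hydrochloride: 0.989 g/L × 0.732 L = 0.723948 g = 723.948 mg
L-proline: 0.17% w/v = 1.7 g/L → 1.7 × 0.732 L = 1.244 g
L-arginine: V = C2·V2/C1 = 1 mM × 732 mL ÷ 118 mM = 6.203 mL
sodium carbonate: 1.59 g/L × 0.732 L = 1.164 g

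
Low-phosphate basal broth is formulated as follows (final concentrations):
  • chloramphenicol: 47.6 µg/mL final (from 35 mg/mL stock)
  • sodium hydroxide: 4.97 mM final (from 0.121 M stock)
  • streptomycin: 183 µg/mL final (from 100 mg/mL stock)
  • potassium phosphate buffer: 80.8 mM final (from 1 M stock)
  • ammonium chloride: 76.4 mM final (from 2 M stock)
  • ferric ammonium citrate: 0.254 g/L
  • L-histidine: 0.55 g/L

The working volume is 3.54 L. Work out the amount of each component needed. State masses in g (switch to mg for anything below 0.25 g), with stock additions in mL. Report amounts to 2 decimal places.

Working volume: 3.54 L.
chloramphenicol: V = C2·V2/C1 = 47.6 µg/mL × 3540 mL ÷ 35000 µg/mL = 4.81 mL
sodium hydroxide: C1V1 = C2V2 → 4.97 mM × 3540 mL ÷ 121 mM = 145.40 mL
streptomycin: dilute stock: 183 µg/mL × 3540 mL ÷ 100000 µg/mL = 6.48 mL
potassium phosphate buffer: V = C2·V2/C1 = 80.8 mM × 3540 mL ÷ 1000 mM = 286.03 mL
ammonium chloride: C1V1 = C2V2 → 76.4 mM × 3540 mL ÷ 2000 mM = 135.23 mL
ferric ammonium citrate: 0.254 g/L × 3.54 L = 0.90 g
L-histidine: 0.55 g/L × 3.54 L = 1.95 g

chloramphenicol 4.81 mL; sodium hydroxide 145.40 mL; streptomycin 6.48 mL; potassium phosphate buffer 286.03 mL; ammonium chloride 135.23 mL; ferric ammonium citrate 0.90 g; L-histidine 1.95 g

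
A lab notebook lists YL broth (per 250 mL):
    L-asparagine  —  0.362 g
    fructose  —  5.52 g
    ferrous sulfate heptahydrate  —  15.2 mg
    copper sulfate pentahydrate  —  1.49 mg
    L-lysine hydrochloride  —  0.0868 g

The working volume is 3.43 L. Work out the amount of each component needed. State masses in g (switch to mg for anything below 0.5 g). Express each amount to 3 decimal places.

L-asparagine 4.967 g; fructose 75.734 g; ferrous sulfate heptahydrate 208.544 mg; copper sulfate pentahydrate 20.443 mg; L-lysine hydrochloride 1.191 g

Scale factor = 3430 mL / 250 mL = 13.72.
L-asparagine: 0.362 g × (3430 mL / 250 mL) = 4.967 g
fructose: 5.52 g × (3430 mL / 250 mL) = 75.734 g
ferrous sulfate heptahydrate: 15.2 mg × (3430 mL / 250 mL) = 208.544 mg
copper sulfate pentahydrate: 1.49 mg × (3430 mL / 250 mL) = 20.443 mg
L-lysine hydrochloride: 0.0868 g × (3430 mL / 250 mL) = 1.191 g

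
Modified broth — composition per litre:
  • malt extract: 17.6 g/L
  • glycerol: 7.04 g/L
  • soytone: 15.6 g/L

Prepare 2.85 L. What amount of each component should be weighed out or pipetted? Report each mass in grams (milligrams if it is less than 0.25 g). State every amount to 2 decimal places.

Working volume: 2.85 L.
malt extract: 17.6 g/L × 2.85 L = 50.16 g
glycerol: 7.04 g/L × 2.85 L = 20.06 g
soytone: 15.6 g/L × 2.85 L = 44.46 g

malt extract 50.16 g; glycerol 20.06 g; soytone 44.46 g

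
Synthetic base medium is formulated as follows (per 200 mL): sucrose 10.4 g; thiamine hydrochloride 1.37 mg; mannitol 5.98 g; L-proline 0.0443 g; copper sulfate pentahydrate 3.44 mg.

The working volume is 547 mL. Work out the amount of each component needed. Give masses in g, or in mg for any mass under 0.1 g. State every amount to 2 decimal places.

sucrose 28.44 g; thiamine hydrochloride 3.75 mg; mannitol 16.36 g; L-proline 0.12 g; copper sulfate pentahydrate 9.41 mg

Ratio of target to recipe volume: 547 / 200 = 2.735.
sucrose: 10.4 g × (547 mL / 200 mL) = 28.44 g
thiamine hydrochloride: 1.37 mg × (547 mL / 200 mL) = 3.75 mg
mannitol: 5.98 g × (547 mL / 200 mL) = 16.36 g
L-proline: 0.0443 g × (547 mL / 200 mL) = 0.12 g
copper sulfate pentahydrate: 3.44 mg × (547 mL / 200 mL) = 9.41 mg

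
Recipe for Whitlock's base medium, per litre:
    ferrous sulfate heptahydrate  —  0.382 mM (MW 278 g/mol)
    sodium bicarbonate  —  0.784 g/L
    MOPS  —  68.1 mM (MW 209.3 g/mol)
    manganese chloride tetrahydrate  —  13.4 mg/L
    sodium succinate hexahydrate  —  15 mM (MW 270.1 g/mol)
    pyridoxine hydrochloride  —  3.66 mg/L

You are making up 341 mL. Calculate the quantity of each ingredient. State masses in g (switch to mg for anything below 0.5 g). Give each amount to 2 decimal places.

Working volume: 341 mL = 0.341 L.
ferrous sulfate heptahydrate: 0.382 mmol/L × 278 mg/mmol × 0.341 L = 36.21 mg
sodium bicarbonate: 0.784 g/L × 0.341 L = 0.267344 g = 267.34 mg
MOPS: 68.1 mmol/L × 209.3 g/mol × 0.341 L ÷ 1000 = 4.86 g
manganese chloride tetrahydrate: 13.4 mg/L × 0.341 L = 4.57 mg
sodium succinate hexahydrate: 15 mmol/L × 270.1 g/mol × 0.341 L ÷ 1000 = 1.38 g
pyridoxine hydrochloride: 3.66 mg/L × 0.341 L = 1.25 mg

ferrous sulfate heptahydrate 36.21 mg; sodium bicarbonate 267.34 mg; MOPS 4.86 g; manganese chloride tetrahydrate 4.57 mg; sodium succinate hexahydrate 1.38 g; pyridoxine hydrochloride 1.25 mg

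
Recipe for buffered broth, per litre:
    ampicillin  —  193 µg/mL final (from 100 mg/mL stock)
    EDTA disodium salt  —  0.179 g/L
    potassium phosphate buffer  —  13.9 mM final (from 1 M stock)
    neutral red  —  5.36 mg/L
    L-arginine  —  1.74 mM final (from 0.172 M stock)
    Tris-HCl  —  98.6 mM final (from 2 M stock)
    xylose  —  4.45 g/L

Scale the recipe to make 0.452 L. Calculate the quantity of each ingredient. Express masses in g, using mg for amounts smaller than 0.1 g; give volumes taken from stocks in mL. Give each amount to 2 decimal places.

Working volume: 0.452 L.
ampicillin: V = C2·V2/C1 = 193 µg/mL × 452 mL ÷ 100000 µg/mL = 0.87 mL
EDTA disodium salt: 0.179 g/L × 0.452 L = 0.080908 g = 80.91 mg
potassium phosphate buffer: V = C2·V2/C1 = 13.9 mM × 452 mL ÷ 1000 mM = 6.28 mL
neutral red: 5.36 mg/L × 0.452 L = 2.42 mg
L-arginine: C1V1 = C2V2 → 1.74 mM × 452 mL ÷ 172 mM = 4.57 mL
Tris-HCl: C1V1 = C2V2 → 98.6 mM × 452 mL ÷ 2000 mM = 22.28 mL
xylose: 4.45 g/L × 0.452 L = 2.01 g

ampicillin 0.87 mL; EDTA disodium salt 80.91 mg; potassium phosphate buffer 6.28 mL; neutral red 2.42 mg; L-arginine 4.57 mL; Tris-HCl 22.28 mL; xylose 2.01 g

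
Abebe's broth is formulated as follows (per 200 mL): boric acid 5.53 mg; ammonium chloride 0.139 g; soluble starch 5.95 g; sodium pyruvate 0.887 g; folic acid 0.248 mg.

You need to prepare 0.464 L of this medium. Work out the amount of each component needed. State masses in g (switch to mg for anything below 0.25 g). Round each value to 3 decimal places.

boric acid 12.830 mg; ammonium chloride 0.322 g; soluble starch 13.804 g; sodium pyruvate 2.058 g; folic acid 0.575 mg

Scale factor = 464 mL / 200 mL = 2.32.
boric acid: 5.53 mg × (464 mL / 200 mL) = 12.830 mg
ammonium chloride: 0.139 g × (464 mL / 200 mL) = 0.322 g
soluble starch: 5.95 g × (464 mL / 200 mL) = 13.804 g
sodium pyruvate: 0.887 g × (464 mL / 200 mL) = 2.058 g
folic acid: 0.248 mg × (464 mL / 200 mL) = 0.575 mg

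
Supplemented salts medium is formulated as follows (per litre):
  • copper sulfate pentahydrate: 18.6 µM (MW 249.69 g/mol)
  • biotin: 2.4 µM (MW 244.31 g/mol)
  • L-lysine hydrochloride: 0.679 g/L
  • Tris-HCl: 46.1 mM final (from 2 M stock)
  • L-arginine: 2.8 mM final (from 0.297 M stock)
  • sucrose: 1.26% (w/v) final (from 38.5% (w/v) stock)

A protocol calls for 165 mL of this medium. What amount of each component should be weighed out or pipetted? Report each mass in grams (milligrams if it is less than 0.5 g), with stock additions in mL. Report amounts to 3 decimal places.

Target volume = 165 mL = 0.165 L.
copper sulfate pentahydrate: 18.6 µmol/L × 249.69 g/mol × 0.165 L ÷ 1000 = 0.766 mg
biotin: 2.4 µmol/L × 244.31 g/mol × 0.165 L ÷ 1000 = 0.097 mg
L-lysine hydrochloride: 0.679 g/L × 0.165 L = 0.112035 g = 112.035 mg
Tris-HCl: dilute stock: 46.1 mM × 165 mL ÷ 2000 mM = 3.803 mL
L-arginine: dilute stock: 2.8 mM × 165 mL ÷ 297 mM = 1.556 mL
sucrose: dilute stock: 1.26% ÷ 38.5% × 165 mL = 5.400 mL

copper sulfate pentahydrate 0.766 mg; biotin 0.097 mg; L-lysine hydrochloride 112.035 mg; Tris-HCl 3.803 mL; L-arginine 1.556 mL; sucrose 5.400 mL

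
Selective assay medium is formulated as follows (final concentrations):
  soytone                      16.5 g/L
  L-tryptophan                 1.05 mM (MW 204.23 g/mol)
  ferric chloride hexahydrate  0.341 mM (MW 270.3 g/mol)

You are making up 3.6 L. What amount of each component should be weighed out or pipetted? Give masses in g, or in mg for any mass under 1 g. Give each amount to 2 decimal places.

Scale factor relative to 1 L: 3.6.
soytone: 16.5 g/L × 3.6 L = 59.40 g
L-tryptophan: 1.05 mmol/L × 204.23 mg/mmol × 3.6 L = 771.99 mg
ferric chloride hexahydrate: 0.341 mmol/L × 270.3 mg/mmol × 3.6 L = 331.82 mg

soytone 59.40 g; L-tryptophan 771.99 mg; ferric chloride hexahydrate 331.82 mg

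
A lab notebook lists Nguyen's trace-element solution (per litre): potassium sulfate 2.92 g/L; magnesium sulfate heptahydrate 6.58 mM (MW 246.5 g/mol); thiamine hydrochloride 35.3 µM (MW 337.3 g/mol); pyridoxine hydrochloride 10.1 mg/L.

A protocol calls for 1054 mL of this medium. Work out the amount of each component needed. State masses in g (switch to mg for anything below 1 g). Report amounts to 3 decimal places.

potassium sulfate 3.078 g; magnesium sulfate heptahydrate 1.710 g; thiamine hydrochloride 12.550 mg; pyridoxine hydrochloride 10.645 mg

Working volume: 1054 mL = 1.054 L.
potassium sulfate: 2.92 g/L × 1.054 L = 3.078 g
magnesium sulfate heptahydrate: 6.58 mmol/L × 246.5 g/mol × 1.054 L ÷ 1000 = 1.710 g
thiamine hydrochloride: 35.3 µmol/L × 337.3 g/mol × 1.054 L ÷ 1000 = 12.550 mg
pyridoxine hydrochloride: 10.1 mg/L × 1.054 L = 10.645 mg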